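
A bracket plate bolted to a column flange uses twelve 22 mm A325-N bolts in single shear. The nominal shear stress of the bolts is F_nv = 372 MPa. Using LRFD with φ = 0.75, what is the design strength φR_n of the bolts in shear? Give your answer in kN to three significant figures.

A_b = π × 22² / 4 = 380.1 mm².
R_n = F_nv · A_b · n · n_s = 372 × 380.1 × 12 × 1 / 1000 = 1697 kN.
Design strength φR_n = 0.75 × 1697 = 1270 kN.

1270 kN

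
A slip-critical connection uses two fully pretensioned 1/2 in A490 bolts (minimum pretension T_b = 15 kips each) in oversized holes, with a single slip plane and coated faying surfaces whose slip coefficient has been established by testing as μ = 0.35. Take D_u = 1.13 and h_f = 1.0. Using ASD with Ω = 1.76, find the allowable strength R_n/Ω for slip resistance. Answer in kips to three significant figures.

R_n = μ · D_u · h_f · T_b · n_s · n_b = 0.35 × 1.13 × 1.0 × 15 × 1 × 2 = 11.86 kips.
Allowable strength R_n/Ω = 11.86 / 1.76 = 6.74 kips.

6.74 kips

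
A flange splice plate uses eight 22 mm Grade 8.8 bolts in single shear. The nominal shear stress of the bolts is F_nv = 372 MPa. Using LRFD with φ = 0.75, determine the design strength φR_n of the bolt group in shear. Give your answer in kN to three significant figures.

A_b = π × 22² / 4 = 380.1 mm².
R_n = F_nv · A_b · n · n_s = 372 × 380.1 × 8 × 1 / 1000 = 1131 kN.
Design strength φR_n = 0.75 × 1131 = 848 kN.

848 kN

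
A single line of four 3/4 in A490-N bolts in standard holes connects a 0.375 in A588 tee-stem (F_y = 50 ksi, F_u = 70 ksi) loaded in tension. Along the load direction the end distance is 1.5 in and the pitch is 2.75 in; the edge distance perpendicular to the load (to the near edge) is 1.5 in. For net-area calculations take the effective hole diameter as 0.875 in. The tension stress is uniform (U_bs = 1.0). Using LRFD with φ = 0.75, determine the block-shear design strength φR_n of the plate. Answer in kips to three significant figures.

99.9 kips

Shear plane L_v = 1.5 + 3·2.75 = 9.75 in; A_gv = 9.75 × 0.375 = 3.656 in².
A_nv = (9.75 − 3.5·0.875) × 0.375 = 2.508 in².
A_nt = (1.5 − 0.5·0.875) × 0.375 = 0.3984 in².
0.6 F_u A_nv = 105.3 kips; 0.6 F_y A_gv = 109.7 kips → shear rupture governs the shear term.
R_n = 105.3 + 1.0 × 70 × 0.3984 = 133.2 kips.
Design strength φR_n = 0.75 × 133.2 = 99.9 kips.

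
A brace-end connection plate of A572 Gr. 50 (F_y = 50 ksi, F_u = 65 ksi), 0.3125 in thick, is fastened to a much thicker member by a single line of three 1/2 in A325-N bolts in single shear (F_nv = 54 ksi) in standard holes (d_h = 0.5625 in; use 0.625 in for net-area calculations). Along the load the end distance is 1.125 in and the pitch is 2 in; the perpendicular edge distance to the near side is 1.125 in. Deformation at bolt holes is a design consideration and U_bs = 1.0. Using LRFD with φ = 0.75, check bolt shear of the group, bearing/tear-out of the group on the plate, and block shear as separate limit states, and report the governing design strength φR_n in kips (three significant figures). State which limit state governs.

23.9 kips (bolt shear governs)

Bolt shear: A_b = π·0.5²/4 = 0.1963 in²; R_n = 54 × 0.1963 × 3 × 1 = 31.81 kips → 0.75 × 31.81 = 23.9 kips.
Bearing: edge l_c = 0.8438, r_n = 20.57 kips; interior l_c = 1.438, r_n = 24.38 kips; R_n = 20.57 + 2·24.38 = 69.32 kips → 52 kips.
Block shear: A_gv = 1.602, A_nv = 1.113, A_nt = 0.2539 in²; R_n = min(0.6F_uA_nv, 0.6F_yA_gv) + U_bs·F_u·A_nt = 59.92 kips → 44.9 kips.
Bolt shear governs: 23.9 kips.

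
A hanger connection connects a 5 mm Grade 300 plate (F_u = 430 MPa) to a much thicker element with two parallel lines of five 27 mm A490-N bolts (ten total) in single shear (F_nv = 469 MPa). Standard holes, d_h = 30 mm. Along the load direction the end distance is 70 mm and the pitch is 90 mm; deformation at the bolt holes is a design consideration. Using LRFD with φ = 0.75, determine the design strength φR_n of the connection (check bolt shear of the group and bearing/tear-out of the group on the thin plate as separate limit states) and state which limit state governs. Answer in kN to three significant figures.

1040 kN (bearing governs)

Bolt shear: A_b = π·27²/4 = 572.6 mm²; R_n = 469 × 572.6 × 10 × 1 / 1000 = 2685 kN → 0.75 × 2685 = 2010 kN.
Bearing (1.2 l_c t F_u ≤ 2.4 d t F_u): upper limit = 2.4·27·5·430 / 1000 = 139.3 kN.
  Edge l_c = 70 − 30/2 = 55 → r_n = 139.3 kN; interior l_c = 90 − 30 = 60 → r_n = 139.3 kN.
  R_n,bearing = 2·139.3 + 8·139.3 = 1393 kN → 0.75 × 1393 = 1040 kN.
Bearing governs: 1040 kN.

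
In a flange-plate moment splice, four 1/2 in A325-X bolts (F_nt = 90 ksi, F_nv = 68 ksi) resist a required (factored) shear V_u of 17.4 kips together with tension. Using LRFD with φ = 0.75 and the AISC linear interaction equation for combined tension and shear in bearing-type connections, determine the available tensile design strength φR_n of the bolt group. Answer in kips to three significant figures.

A_b = π·0.5²/4 = 0.1963 in²; f_rv = 17.4 / (4 × 0.1963) = 22.15 ksi.
F'_nt = 1.3 F_nt − (F_nt / φF_nv) f_rv = 1.3·90 − (90/(0.75·68))·22.15 = 77.9 ksi, capped at F_nt → F'_nt = 77.9 ksi.
R_n = F'_nt · A_b · n = 77.9 × 0.1963 × 4 = 61.19 kips.
Design strength φR_n = 0.75 × 61.19 = 45.9 kips.

45.9 kips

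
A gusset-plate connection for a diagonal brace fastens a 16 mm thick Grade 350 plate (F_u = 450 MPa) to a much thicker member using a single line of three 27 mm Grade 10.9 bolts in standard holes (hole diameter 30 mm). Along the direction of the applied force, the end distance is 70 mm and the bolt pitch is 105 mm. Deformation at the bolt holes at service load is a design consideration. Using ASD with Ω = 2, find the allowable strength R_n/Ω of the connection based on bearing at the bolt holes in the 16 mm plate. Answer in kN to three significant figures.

700 kN

Per bolt r_n = 1.2 l_c t F_u ≤ 2.4 d t F_u; upper limit = 2.4 × 27 × 16 × 450 / 1000 = 466.6 kN.
Edge bolt: l_c = 70 − 30/2 = 55 mm → 1.2 × 55 × 16 × 450 / 1000 = 475.2 → r_n = 466.6 kN.
Interior bolts: l_c = 105 − 30 = 75 mm → 1.2 × 75 × 16 × 450 / 1000 = 648 → r_n = 466.6 kN.
R_n = 1 × 466.6 + 2 × 466.6 = 1400 kN.
Allowable strength R_n/Ω = 1400 / 2 = 700 kN.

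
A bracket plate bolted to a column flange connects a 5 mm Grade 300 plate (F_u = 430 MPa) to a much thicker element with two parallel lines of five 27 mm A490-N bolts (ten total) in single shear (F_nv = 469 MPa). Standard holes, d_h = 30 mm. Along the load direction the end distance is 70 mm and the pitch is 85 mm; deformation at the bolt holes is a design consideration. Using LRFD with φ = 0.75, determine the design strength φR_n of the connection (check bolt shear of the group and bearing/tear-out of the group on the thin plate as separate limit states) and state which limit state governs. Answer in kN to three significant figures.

1040 kN (bearing governs)

Bolt shear: A_b = π·27²/4 = 572.6 mm²; R_n = 469 × 572.6 × 10 × 1 / 1000 = 2685 kN → 0.75 × 2685 = 2010 kN.
Bearing (1.2 l_c t F_u ≤ 2.4 d t F_u): upper limit = 2.4·27·5·430 / 1000 = 139.3 kN.
  Edge l_c = 70 − 30/2 = 55 → r_n = 139.3 kN; interior l_c = 85 − 30 = 55 → r_n = 139.3 kN.
  R_n,bearing = 2·139.3 + 8·139.3 = 1393 kN → 0.75 × 1393 = 1040 kN.
Bearing governs: 1040 kN.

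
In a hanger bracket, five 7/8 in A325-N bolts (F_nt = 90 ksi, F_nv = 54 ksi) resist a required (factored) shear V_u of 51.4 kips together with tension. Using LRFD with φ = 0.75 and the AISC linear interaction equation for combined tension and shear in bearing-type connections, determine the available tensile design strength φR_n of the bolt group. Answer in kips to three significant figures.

A_b = π·0.875²/4 = 0.6013 in²; f_rv = 51.4 / (5 × 0.6013) = 17.1 ksi.
F'_nt = 1.3 F_nt − (F_nt / φF_nv) f_rv = 1.3·90 − (90/(0.75·54))·17.1 = 79.01 ksi, capped at F_nt → F'_nt = 79.01 ksi.
R_n = F'_nt · A_b · n = 79.01 × 0.6013 × 5 = 237.6 kips.
Design strength φR_n = 0.75 × 237.6 = 178 kips.

178 kips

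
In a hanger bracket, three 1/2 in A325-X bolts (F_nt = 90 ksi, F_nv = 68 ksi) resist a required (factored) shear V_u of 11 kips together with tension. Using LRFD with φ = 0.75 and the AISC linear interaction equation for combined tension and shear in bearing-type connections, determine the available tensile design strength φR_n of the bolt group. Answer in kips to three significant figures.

37.1 kips

A_b = π·0.5²/4 = 0.1963 in²; f_rv = 11 / (3 × 0.1963) = 18.67 ksi.
F'_nt = 1.3 F_nt − (F_nt / φF_nv) f_rv = 1.3·90 − (90/(0.75·68))·18.67 = 84.05 ksi, capped at F_nt → F'_nt = 84.05 ksi.
R_n = F'_nt · A_b · n = 84.05 × 0.1963 × 3 = 49.51 kips.
Design strength φR_n = 0.75 × 49.51 = 37.1 kips.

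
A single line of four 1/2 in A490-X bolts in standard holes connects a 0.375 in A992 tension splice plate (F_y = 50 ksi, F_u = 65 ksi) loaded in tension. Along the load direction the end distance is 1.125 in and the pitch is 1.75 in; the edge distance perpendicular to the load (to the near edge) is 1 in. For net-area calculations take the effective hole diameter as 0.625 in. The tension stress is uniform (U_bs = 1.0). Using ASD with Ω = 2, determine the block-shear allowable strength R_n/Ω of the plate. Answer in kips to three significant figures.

39 kips

Shear plane L_v = 1.125 + 3·1.75 = 6.375 in; A_gv = 6.375 × 0.375 = 2.391 in².
A_nv = (6.375 − 3.5·0.625) × 0.375 = 1.57 in².
A_nt = (1 − 0.5·0.625) × 0.375 = 0.2578 in².
0.6 F_u A_nv = 61.24 kips; 0.6 F_y A_gv = 71.72 kips → shear rupture governs the shear term.
R_n = 61.24 + 1.0 × 65 × 0.2578 = 78 kips.
Allowable strength R_n/Ω = 78 / 2 = 39 kips.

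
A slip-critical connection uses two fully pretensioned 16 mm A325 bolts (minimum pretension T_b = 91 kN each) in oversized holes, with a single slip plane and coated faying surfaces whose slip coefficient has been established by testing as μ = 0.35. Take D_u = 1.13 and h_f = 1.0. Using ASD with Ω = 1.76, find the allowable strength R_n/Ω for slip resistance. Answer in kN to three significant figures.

40.9 kN

R_n = μ · D_u · h_f · T_b · n_s · n_b = 0.35 × 1.13 × 1.0 × 91 × 1 × 2 = 71.98 kN.
Allowable strength R_n/Ω = 71.98 / 1.76 = 40.9 kN.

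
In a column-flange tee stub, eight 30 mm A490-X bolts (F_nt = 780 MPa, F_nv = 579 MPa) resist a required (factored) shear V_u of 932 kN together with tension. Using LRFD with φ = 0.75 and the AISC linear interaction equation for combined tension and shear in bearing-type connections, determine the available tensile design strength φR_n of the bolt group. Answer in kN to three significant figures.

A_b = π·30²/4 = 706.9 mm²; f_rv = 932 × 1000 / (8 × 706.9) = 164.8 MPa.
F'_nt = 1.3 F_nt − (F_nt / φF_nv) f_rv = 1.3·780 − (780/(0.75·579))·164.8 = 718 MPa, capped at F_nt → F'_nt = 718 MPa.
R_n = F'_nt · A_b · n = 718 × 706.9 × 8 / 1000 = 4060 kN.
Design strength φR_n = 0.75 × 4060 = 3040 kN.

3040 kN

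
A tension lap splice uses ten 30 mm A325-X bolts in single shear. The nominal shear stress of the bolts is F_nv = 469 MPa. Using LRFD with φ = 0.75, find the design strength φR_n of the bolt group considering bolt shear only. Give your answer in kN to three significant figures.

A_b = π × 30² / 4 = 706.9 mm².
R_n = F_nv · A_b · n · n_s = 469 × 706.9 × 10 × 1 / 1000 = 3315 kN.
Design strength φR_n = 0.75 × 3315 = 2490 kN.

2490 kN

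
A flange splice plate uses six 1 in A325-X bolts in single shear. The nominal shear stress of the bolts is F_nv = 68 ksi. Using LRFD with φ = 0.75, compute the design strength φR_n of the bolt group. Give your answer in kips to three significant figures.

240 kips

A_b = π × 1² / 4 = 0.7854 in².
R_n = F_nv · A_b · n · n_s = 68 × 0.7854 × 6 × 1 = 320.4 kips.
Design strength φR_n = 0.75 × 320.4 = 240 kips.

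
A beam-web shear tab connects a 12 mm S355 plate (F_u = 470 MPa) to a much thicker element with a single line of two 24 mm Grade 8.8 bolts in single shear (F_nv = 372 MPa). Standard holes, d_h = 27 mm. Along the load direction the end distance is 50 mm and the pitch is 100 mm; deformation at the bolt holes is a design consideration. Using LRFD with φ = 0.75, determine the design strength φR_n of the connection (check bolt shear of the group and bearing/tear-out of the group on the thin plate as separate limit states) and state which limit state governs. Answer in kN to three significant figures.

Bolt shear: A_b = π·24²/4 = 452.4 mm²; R_n = 372 × 452.4 × 2 × 1 / 1000 = 336.6 kN → 0.75 × 336.6 = 252 kN.
Bearing (1.2 l_c t F_u ≤ 2.4 d t F_u): upper limit = 2.4·24·12·470 / 1000 = 324.9 kN.
  Edge l_c = 50 − 27/2 = 36.5 → r_n = 247 kN; interior l_c = 100 − 27 = 73 → r_n = 324.9 kN.
  R_n,bearing = 1·247 + 1·324.9 = 571.9 kN → 0.75 × 571.9 = 429 kN.
Bolt shear governs: 252 kN.

252 kN (bolt shear governs)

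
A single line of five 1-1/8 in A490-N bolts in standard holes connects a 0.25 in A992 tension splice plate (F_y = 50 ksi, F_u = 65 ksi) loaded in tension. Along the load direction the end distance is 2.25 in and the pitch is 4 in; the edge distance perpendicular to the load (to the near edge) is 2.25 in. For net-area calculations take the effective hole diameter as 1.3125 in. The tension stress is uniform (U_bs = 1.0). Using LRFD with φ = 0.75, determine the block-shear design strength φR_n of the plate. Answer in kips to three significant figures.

Shear plane L_v = 2.25 + 4·4 = 18.25 in; A_gv = 18.25 × 0.25 = 4.562 in².
A_nv = (18.25 − 4.5·1.3125) × 0.25 = 3.086 in².
A_nt = (2.25 − 0.5·1.3125) × 0.25 = 0.3984 in².
0.6 F_u A_nv = 120.4 kips; 0.6 F_y A_gv = 136.9 kips → shear rupture governs the shear term.
R_n = 120.4 + 1.0 × 65 × 0.3984 = 146.2 kips.
Design strength φR_n = 0.75 × 146.2 = 110 kips.

110 kips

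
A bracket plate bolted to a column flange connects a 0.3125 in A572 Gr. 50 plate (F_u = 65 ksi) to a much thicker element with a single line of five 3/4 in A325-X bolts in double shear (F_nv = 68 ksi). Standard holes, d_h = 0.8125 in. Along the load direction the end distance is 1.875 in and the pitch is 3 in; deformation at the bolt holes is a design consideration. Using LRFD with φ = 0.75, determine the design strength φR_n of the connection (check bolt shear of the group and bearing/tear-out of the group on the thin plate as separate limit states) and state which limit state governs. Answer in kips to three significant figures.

Bolt shear: A_b = π·0.75²/4 = 0.4418 in²; R_n = 68 × 0.4418 × 5 × 2 = 300.4 kips → 0.75 × 300.4 = 225 kips.
Bearing (1.2 l_c t F_u ≤ 2.4 d t F_u): upper limit = 2.4·0.75·0.3125·65 = 36.56 kips.
  Edge l_c = 1.875 − 0.8125/2 = 1.469 → r_n = 35.8 kips; interior l_c = 3 − 0.8125 = 2.188 → r_n = 36.56 kips.
  R_n,bearing = 1·35.8 + 4·36.56 = 182.1 kips → 0.75 × 182.1 = 137 kips.
Bearing governs: 137 kips.

137 kips (bearing governs)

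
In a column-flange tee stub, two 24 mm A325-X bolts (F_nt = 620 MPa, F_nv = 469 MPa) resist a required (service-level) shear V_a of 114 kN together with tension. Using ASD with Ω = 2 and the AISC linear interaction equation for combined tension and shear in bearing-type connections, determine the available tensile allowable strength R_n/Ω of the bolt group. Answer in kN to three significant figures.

214 kN

A_b = π·24²/4 = 452.4 mm²; f_rv = 114 × 1000 / (2 × 452.4) = 126 MPa.
F'_nt = 1.3 F_nt − (Ω F_nt / F_nv) f_rv = 1.3·620 − (2·620/469)·126 = 472.9 MPa, capped at F_nt → F'_nt = 472.9 MPa.
R_n = F'_nt · A_b · n = 472.9 × 452.4 × 2 / 1000 = 427.8 kN.
Allowable strength R_n/Ω = 427.8 / 2 = 214 kN.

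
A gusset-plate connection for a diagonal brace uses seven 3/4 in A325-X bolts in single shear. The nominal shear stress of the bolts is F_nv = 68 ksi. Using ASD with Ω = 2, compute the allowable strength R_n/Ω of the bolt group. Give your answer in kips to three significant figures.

105 kips

A_b = π × 0.75² / 4 = 0.4418 in².
R_n = F_nv · A_b · n · n_s = 68 × 0.4418 × 7 × 1 = 210.3 kips.
Allowable strength R_n/Ω = 210.3 / 2 = 105 kips.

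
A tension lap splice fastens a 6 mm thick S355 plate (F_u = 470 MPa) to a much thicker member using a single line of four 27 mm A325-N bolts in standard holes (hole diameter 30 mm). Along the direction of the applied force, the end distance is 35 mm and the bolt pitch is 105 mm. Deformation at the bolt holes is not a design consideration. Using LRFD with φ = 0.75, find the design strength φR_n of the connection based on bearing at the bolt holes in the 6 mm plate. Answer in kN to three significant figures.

577 kN

Per bolt r_n = 1.5 l_c t F_u ≤ 3.0 d t F_u; upper limit = 3.0 × 27 × 6 × 470 / 1000 = 228.4 kN.
Edge bolt: l_c = 35 − 30/2 = 20 mm → 1.5 × 20 × 6 × 470 / 1000 = 84.6 → r_n = 84.6 kN.
Interior bolts: l_c = 105 − 30 = 75 mm → 1.5 × 75 × 6 × 470 / 1000 = 317.2 → r_n = 228.4 kN.
R_n = 1 × 84.6 + 3 × 228.4 = 769.9 kN.
Design strength φR_n = 0.75 × 769.9 = 577 kN.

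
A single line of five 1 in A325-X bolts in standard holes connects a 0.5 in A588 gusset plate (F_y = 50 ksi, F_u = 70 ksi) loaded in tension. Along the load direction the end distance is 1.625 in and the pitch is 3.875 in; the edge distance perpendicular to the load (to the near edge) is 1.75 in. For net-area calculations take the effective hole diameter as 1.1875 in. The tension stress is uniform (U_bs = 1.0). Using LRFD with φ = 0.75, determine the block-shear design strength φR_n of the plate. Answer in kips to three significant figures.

216 kips

Shear plane L_v = 1.625 + 4·3.875 = 17.12 in; A_gv = 17.12 × 0.5 = 8.562 in².
A_nv = (17.12 − 4.5·1.1875) × 0.5 = 5.891 in².
A_nt = (1.75 − 0.5·1.1875) × 0.5 = 0.5781 in².
0.6 F_u A_nv = 247.4 kips; 0.6 F_y A_gv = 256.9 kips → shear rupture governs the shear term.
R_n = 247.4 + 1.0 × 70 × 0.5781 = 287.9 kips.
Design strength φR_n = 0.75 × 287.9 = 216 kips.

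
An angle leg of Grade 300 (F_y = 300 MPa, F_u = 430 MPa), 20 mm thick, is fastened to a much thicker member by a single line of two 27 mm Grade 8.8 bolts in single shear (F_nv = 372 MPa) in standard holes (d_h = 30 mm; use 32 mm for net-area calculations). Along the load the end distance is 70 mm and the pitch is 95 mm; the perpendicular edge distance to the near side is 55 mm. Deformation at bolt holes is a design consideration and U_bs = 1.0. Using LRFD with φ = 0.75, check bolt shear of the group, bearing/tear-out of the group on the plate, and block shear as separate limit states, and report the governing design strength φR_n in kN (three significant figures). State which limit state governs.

319 kN (bolt shear governs)

Bolt shear: A_b = π·27²/4 = 572.6 mm²; R_n = 372 × 572.6 × 2 × 1 / 1000 = 426 kN → 0.75 × 426 = 319 kN.
Bearing: edge l_c = 55, r_n = 557.3 kN; interior l_c = 65, r_n = 557.3 kN; R_n = 557.3 + 1·557.3 = 1115 kN → 836 kN.
Block shear: A_gv = 3300, A_nv = 2340, A_nt = 780 mm²; R_n = min(0.6F_uA_nv, 0.6F_yA_gv) + U_bs·F_u·A_nt = 929.4 kN → 697 kN.
Bolt shear governs: 319 kN.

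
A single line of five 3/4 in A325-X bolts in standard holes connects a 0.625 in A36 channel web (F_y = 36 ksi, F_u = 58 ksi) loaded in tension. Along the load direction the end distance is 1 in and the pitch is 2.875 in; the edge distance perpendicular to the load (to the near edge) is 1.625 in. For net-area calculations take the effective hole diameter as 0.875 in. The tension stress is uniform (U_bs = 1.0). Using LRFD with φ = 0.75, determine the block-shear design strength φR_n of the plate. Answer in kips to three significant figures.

159 kips

Shear plane L_v = 1 + 4·2.875 = 12.5 in; A_gv = 12.5 × 0.625 = 7.812 in².
A_nv = (12.5 − 4.5·0.875) × 0.625 = 5.352 in².
A_nt = (1.625 − 0.5·0.875) × 0.625 = 0.7422 in².
0.6 F_u A_nv = 186.2 kips; 0.6 F_y A_gv = 168.7 kips → shear yielding governs the shear term.
R_n = 168.7 + 1.0 × 58 × 0.7422 = 211.8 kips.
Design strength φR_n = 0.75 × 211.8 = 159 kips.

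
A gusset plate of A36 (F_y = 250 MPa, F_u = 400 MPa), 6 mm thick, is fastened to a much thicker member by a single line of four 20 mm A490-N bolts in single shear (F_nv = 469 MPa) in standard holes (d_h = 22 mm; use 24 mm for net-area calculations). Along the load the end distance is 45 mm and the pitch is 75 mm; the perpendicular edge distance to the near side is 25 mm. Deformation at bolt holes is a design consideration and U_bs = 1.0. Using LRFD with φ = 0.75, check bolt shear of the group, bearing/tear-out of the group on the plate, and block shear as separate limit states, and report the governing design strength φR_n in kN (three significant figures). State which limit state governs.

206 kN (block shear governs)

Bolt shear: A_b = π·20²/4 = 314.2 mm²; R_n = 469 × 314.2 × 4 × 1 / 1000 = 589.4 kN → 0.75 × 589.4 = 442 kN.
Bearing: edge l_c = 34, r_n = 97.92 kN; interior l_c = 53, r_n = 115.2 kN; R_n = 97.92 + 3·115.2 = 443.5 kN → 333 kN.
Block shear: A_gv = 1620, A_nv = 1116, A_nt = 78 mm²; R_n = min(0.6F_uA_nv, 0.6F_yA_gv) + U_bs·F_u·A_nt = 274.2 kN → 206 kN.
Block shear governs: 206 kN.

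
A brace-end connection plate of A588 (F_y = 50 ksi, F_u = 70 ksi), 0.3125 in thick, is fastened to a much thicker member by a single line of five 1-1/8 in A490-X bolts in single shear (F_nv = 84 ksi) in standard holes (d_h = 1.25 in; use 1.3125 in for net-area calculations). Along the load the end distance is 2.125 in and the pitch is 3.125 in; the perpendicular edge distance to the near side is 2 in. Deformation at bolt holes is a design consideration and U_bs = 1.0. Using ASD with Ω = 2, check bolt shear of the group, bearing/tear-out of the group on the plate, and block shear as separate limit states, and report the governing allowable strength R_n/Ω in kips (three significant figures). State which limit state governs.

71.9 kips (block shear governs)

Bolt shear: A_b = π·1.125²/4 = 0.994 in²; R_n = 84 × 0.994 × 5 × 1 = 417.5 kips → 417.5 / 2 = 209 kips.
Bearing: edge l_c = 1.5, r_n = 39.38 kips; interior l_c = 1.875, r_n = 49.22 kips; R_n = 39.38 + 4·49.22 = 236.2 kips → 118 kips.
Block shear: A_gv = 4.57, A_nv = 2.725, A_nt = 0.4199 in²; R_n = min(0.6F_uA_nv, 0.6F_yA_gv) + U_bs·F_u·A_nt = 143.8 kips → 71.9 kips.
Block shear governs: 71.9 kips.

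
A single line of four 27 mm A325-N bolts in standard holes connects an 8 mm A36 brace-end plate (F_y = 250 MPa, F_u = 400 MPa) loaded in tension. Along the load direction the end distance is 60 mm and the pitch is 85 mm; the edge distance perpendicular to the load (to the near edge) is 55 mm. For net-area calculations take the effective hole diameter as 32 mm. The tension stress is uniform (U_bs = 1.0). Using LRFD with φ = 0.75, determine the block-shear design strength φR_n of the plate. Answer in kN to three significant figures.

377 kN

Shear plane L_v = 60 + 3·85 = 315 mm; A_gv = 315 × 8 = 2520 mm².
A_nv = (315 − 3.5·32) × 8 = 1624 mm².
A_nt = (55 − 0.5·32) × 8 = 312 mm².
0.6 F_u A_nv = 389.8 kN; 0.6 F_y A_gv = 378 kN → shear yielding governs the shear term.
R_n = 378 + 1.0 × 400 × 312 / 1000 = 502.8 kN.
Design strength φR_n = 0.75 × 502.8 = 377 kN.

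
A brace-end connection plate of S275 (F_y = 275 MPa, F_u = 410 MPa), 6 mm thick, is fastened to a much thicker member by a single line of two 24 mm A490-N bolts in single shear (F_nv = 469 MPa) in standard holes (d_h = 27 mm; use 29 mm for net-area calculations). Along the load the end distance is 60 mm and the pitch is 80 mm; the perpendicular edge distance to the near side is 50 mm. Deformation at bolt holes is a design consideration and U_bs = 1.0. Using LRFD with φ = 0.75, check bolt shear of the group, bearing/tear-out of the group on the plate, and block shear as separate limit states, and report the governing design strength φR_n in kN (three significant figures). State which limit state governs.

169 kN (block shear governs)

Bolt shear: A_b = π·24²/4 = 452.4 mm²; R_n = 469 × 452.4 × 2 × 1 / 1000 = 424.3 kN → 0.75 × 424.3 = 318 kN.
Bearing: edge l_c = 46.5, r_n = 137.3 kN; interior l_c = 53, r_n = 141.7 kN; R_n = 137.3 + 1·141.7 = 279 kN → 209 kN.
Block shear: A_gv = 840, A_nv = 579, A_nt = 213 mm²; R_n = min(0.6F_uA_nv, 0.6F_yA_gv) + U_bs·F_u·A_nt = 225.9 kN → 169 kN.
Block shear governs: 169 kN.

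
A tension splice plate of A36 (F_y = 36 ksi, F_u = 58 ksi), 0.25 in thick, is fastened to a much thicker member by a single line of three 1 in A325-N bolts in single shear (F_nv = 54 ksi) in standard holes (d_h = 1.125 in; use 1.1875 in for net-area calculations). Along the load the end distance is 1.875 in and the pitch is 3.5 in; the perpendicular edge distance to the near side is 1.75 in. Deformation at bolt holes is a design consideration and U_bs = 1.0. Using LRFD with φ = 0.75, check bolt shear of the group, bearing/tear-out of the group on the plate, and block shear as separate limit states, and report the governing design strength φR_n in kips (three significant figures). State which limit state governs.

48.5 kips (block shear governs)

Bolt shear: A_b = π·1²/4 = 0.7854 in²; R_n = 54 × 0.7854 × 3 × 1 = 127.2 kips → 0.75 × 127.2 = 95.4 kips.
Bearing: edge l_c = 1.312, r_n = 22.84 kips; interior l_c = 2.375, r_n = 34.8 kips; R_n = 22.84 + 2·34.8 = 92.44 kips → 69.3 kips.
Block shear: A_gv = 2.219, A_nv = 1.477, A_nt = 0.2891 in²; R_n = min(0.6F_uA_nv, 0.6F_yA_gv) + U_bs·F_u·A_nt = 64.69 kips → 48.5 kips.
Block shear governs: 48.5 kips.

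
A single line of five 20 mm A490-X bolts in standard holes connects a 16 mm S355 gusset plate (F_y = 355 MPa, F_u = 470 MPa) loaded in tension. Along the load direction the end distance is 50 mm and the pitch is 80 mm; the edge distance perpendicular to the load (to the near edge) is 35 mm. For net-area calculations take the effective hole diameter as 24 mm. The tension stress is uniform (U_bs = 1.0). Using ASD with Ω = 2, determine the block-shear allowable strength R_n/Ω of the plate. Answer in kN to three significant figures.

Shear plane L_v = 50 + 4·80 = 370 mm; A_gv = 370 × 16 = 5920 mm².
A_nv = (370 − 4.5·24) × 16 = 4192 mm².
A_nt = (35 − 0.5·24) × 16 = 368 mm².
0.6 F_u A_nv = 1182 kN; 0.6 F_y A_gv = 1261 kN → shear rupture governs the shear term.
R_n = 1182 + 1.0 × 470 × 368 / 1000 = 1355 kN.
Allowable strength R_n/Ω = 1355 / 2 = 678 kN.

678 kN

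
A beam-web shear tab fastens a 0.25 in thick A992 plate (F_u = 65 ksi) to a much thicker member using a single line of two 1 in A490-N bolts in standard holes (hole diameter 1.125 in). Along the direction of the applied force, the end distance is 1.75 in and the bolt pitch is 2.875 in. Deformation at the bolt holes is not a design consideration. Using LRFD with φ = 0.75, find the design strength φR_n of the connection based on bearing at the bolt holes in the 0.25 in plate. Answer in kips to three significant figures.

53.7 kips

Per bolt r_n = 1.5 l_c t F_u ≤ 3.0 d t F_u; upper limit = 3.0 × 1 × 0.25 × 65 = 48.75 kips.
Edge bolt: l_c = 1.75 − 1.125/2 = 1.188 in → 1.5 × 1.188 × 0.25 × 65 = 28.95 → r_n = 28.95 kips.
Interior bolts: l_c = 2.875 − 1.125 = 1.75 in → 1.5 × 1.75 × 0.25 × 65 = 42.66 → r_n = 42.66 kips.
R_n = 1 × 28.95 + 1 × 42.66 = 71.6 kips.
Design strength φR_n = 0.75 × 71.6 = 53.7 kips.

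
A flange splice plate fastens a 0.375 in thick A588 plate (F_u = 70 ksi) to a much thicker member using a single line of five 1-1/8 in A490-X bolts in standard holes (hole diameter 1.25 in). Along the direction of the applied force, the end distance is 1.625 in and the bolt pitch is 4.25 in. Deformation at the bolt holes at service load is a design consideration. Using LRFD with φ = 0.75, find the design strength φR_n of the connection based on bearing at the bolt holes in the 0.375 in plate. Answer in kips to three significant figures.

Per bolt r_n = 1.2 l_c t F_u ≤ 2.4 d t F_u; upper limit = 2.4 × 1.125 × 0.375 × 70 = 70.88 kips.
Edge bolt: l_c = 1.625 − 1.25/2 = 1 in → 1.2 × 1 × 0.375 × 70 = 31.5 → r_n = 31.5 kips.
Interior bolts: l_c = 4.25 − 1.25 = 3 in → 1.2 × 3 × 0.375 × 70 = 94.5 → r_n = 70.88 kips.
R_n = 1 × 31.5 + 4 × 70.88 = 315 kips.
Design strength φR_n = 0.75 × 315 = 236 kips.

236 kips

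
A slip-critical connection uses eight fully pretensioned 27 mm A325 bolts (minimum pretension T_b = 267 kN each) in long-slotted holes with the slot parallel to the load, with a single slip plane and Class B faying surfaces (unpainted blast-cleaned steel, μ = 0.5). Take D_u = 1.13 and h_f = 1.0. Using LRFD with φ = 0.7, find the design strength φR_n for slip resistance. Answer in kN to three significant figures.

845 kN

R_n = μ · D_u · h_f · T_b · n_s · n_b = 0.5 × 1.13 × 1.0 × 267 × 1 × 8 = 1207 kN.
Design strength φR_n = 0.7 × 1207 = 845 kN.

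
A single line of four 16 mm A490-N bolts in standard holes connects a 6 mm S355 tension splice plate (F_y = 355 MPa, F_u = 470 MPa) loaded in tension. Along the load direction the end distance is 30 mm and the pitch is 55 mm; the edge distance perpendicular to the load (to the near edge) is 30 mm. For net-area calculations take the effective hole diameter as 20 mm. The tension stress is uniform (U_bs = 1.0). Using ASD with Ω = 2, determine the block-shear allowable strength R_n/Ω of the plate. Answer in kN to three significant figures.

Shear plane L_v = 30 + 3·55 = 195 mm; A_gv = 195 × 6 = 1170 mm².
A_nv = (195 − 3.5·20) × 6 = 750 mm².
A_nt = (30 − 0.5·20) × 6 = 120 mm².
0.6 F_u A_nv = 211.5 kN; 0.6 F_y A_gv = 249.2 kN → shear rupture governs the shear term.
R_n = 211.5 + 1.0 × 470 × 120 / 1000 = 267.9 kN.
Allowable strength R_n/Ω = 267.9 / 2 = 134 kN.

134 kN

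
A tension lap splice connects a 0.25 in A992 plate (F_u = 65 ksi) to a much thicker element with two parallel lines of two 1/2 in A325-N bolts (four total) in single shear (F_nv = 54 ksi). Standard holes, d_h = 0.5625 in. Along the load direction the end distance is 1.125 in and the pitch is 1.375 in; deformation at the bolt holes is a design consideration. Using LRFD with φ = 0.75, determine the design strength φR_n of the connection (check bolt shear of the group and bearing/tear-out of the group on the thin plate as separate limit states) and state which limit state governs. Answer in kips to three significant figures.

31.8 kips (bolt shear governs)

Bolt shear: A_b = π·0.5²/4 = 0.1963 in²; R_n = 54 × 0.1963 × 4 × 1 = 42.41 kips → 0.75 × 42.41 = 31.8 kips.
Bearing (1.2 l_c t F_u ≤ 2.4 d t F_u): upper limit = 2.4·0.5·0.25·65 = 19.5 kips.
  Edge l_c = 1.125 − 0.5625/2 = 0.8438 → r_n = 16.45 kips; interior l_c = 1.375 − 0.5625 = 0.8125 → r_n = 15.84 kips.
  R_n,bearing = 2·16.45 + 2·15.84 = 64.59 kips → 0.75 × 64.59 = 48.4 kips.
Bolt shear governs: 31.8 kips.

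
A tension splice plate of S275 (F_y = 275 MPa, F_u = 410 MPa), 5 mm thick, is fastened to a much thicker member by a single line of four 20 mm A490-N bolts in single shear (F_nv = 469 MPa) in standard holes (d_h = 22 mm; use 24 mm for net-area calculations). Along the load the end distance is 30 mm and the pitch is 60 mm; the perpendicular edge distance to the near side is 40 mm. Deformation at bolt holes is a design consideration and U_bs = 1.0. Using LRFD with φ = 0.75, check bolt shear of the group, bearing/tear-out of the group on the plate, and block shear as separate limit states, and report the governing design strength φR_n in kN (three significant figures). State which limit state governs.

Bolt shear: A_b = π·20²/4 = 314.2 mm²; R_n = 469 × 314.2 × 4 × 1 / 1000 = 589.4 kN → 0.75 × 589.4 = 442 kN.
Bearing: edge l_c = 19, r_n = 46.74 kN; interior l_c = 38, r_n = 93.48 kN; R_n = 46.74 + 3·93.48 = 327.2 kN → 245 kN.
Block shear: A_gv = 1050, A_nv = 630, A_nt = 140 mm²; R_n = min(0.6F_uA_nv, 0.6F_yA_gv) + U_bs·F_u·A_nt = 212.4 kN → 159 kN.
Block shear governs: 159 kN.

159 kN (block shear governs)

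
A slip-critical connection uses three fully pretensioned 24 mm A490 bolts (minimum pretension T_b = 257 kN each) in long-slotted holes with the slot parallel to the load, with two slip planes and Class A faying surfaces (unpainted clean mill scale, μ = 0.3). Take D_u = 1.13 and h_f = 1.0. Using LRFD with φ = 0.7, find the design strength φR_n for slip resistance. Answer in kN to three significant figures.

R_n = μ · D_u · h_f · T_b · n_s · n_b = 0.3 × 1.13 × 1.0 × 257 × 2 × 3 = 522.7 kN.
Design strength φR_n = 0.7 × 522.7 = 366 kN.

366 kN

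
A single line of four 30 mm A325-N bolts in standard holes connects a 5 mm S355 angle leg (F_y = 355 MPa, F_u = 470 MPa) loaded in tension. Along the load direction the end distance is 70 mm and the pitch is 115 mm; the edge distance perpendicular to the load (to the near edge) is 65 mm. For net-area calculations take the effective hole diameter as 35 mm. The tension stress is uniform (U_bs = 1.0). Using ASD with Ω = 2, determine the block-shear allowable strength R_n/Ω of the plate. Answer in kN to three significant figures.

262 kN

Shear plane L_v = 70 + 3·115 = 415 mm; A_gv = 415 × 5 = 2075 mm².
A_nv = (415 − 3.5·35) × 5 = 1462 mm².
A_nt = (65 − 0.5·35) × 5 = 237.5 mm².
0.6 F_u A_nv = 412.4 kN; 0.6 F_y A_gv = 442 kN → shear rupture governs the shear term.
R_n = 412.4 + 1.0 × 470 × 237.5 / 1000 = 524 kN.
Allowable strength R_n/Ω = 524 / 2 = 262 kN.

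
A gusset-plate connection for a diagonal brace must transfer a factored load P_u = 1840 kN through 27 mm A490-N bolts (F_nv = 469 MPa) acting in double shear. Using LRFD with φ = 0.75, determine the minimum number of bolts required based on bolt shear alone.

A_b = π·27²/4 = 572.6 mm².
Per-bolt design strength φR_n = 0.75 × 469 × 572.6 × 2 / 1000 = 402.8 kN.
n ≥ 1840 / 402.8 = 4.568 → use 5 bolts.

5 bolts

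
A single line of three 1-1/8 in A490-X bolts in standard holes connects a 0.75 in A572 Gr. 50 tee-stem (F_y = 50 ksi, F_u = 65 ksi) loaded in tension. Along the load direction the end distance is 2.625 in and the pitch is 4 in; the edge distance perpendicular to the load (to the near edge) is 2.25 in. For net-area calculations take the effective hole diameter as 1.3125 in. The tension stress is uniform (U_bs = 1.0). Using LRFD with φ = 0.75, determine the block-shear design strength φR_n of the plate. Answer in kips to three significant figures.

Shear plane L_v = 2.625 + 2·4 = 10.62 in; A_gv = 10.62 × 0.75 = 7.969 in².
A_nv = (10.62 − 2.5·1.3125) × 0.75 = 5.508 in².
A_nt = (2.25 − 0.5·1.3125) × 0.75 = 1.195 in².
0.6 F_u A_nv = 214.8 kips; 0.6 F_y A_gv = 239.1 kips → shear rupture governs the shear term.
R_n = 214.8 + 1.0 × 65 × 1.195 = 292.5 kips.
Design strength φR_n = 0.75 × 292.5 = 219 kips.

219 kips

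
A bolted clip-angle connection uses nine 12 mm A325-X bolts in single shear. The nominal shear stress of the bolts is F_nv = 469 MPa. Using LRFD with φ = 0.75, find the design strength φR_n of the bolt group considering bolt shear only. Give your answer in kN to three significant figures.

A_b = π × 12² / 4 = 113.1 mm².
R_n = F_nv · A_b · n · n_s = 469 × 113.1 × 9 × 1 / 1000 = 477.4 kN.
Design strength φR_n = 0.75 × 477.4 = 358 kN.

358 kN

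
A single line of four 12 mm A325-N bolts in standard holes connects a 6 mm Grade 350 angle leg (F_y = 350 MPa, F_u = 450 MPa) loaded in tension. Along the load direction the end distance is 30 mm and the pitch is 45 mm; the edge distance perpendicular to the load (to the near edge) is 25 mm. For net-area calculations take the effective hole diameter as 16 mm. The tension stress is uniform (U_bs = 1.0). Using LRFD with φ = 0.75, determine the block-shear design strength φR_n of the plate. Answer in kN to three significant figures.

Shear plane L_v = 30 + 3·45 = 165 mm; A_gv = 165 × 6 = 990 mm².
A_nv = (165 − 3.5·16) × 6 = 654 mm².
A_nt = (25 − 0.5·16) × 6 = 102 mm².
0.6 F_u A_nv = 176.6 kN; 0.6 F_y A_gv = 207.9 kN → shear rupture governs the shear term.
R_n = 176.6 + 1.0 × 450 × 102 / 1000 = 222.5 kN.
Design strength φR_n = 0.75 × 222.5 = 167 kN.

167 kN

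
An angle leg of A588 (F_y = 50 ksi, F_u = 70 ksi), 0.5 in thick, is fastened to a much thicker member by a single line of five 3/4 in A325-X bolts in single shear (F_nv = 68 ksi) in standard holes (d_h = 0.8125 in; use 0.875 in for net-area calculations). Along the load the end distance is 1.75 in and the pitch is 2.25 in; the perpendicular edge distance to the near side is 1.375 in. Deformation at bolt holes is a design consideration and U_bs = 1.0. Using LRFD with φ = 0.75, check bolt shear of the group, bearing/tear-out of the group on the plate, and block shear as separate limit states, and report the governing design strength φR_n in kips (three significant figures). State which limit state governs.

113 kips (bolt shear governs)

Bolt shear: A_b = π·0.75²/4 = 0.4418 in²; R_n = 68 × 0.4418 × 5 × 1 = 150.2 kips → 0.75 × 150.2 = 113 kips.
Bearing: edge l_c = 1.344, r_n = 56.44 kips; interior l_c = 1.438, r_n = 60.37 kips; R_n = 56.44 + 4·60.37 = 297.9 kips → 223 kips.
Block shear: A_gv = 5.375, A_nv = 3.406, A_nt = 0.4688 in²; R_n = min(0.6F_uA_nv, 0.6F_yA_gv) + U_bs·F_u·A_nt = 175.9 kips → 132 kips.
Bolt shear governs: 113 kips.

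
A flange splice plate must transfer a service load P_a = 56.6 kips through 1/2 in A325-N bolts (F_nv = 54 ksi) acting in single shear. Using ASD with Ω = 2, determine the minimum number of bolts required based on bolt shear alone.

11 bolts

A_b = π·0.5²/4 = 0.1963 in².
Per-bolt allowable strength R_n/Ω = 54 × 0.1963 × 1 / 2 = 5.301 kips.
n ≥ 56.6 / 5.301 = 10.68 → use 11 bolts.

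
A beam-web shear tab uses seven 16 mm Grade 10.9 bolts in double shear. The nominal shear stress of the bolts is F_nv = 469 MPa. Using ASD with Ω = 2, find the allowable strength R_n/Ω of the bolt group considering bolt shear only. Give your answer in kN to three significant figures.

660 kN

A_b = π × 16² / 4 = 201.1 mm².
R_n = F_nv · A_b · n · n_s = 469 × 201.1 × 7 × 2 / 1000 = 1320 kN.
Allowable strength R_n/Ω = 1320 / 2 = 660 kN.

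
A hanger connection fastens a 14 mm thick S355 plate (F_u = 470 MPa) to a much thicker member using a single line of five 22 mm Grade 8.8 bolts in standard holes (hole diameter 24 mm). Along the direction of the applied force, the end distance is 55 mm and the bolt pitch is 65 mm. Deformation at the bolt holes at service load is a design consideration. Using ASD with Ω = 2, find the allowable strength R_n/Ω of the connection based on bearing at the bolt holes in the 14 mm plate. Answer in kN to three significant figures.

Per bolt r_n = 1.2 l_c t F_u ≤ 2.4 d t F_u; upper limit = 2.4 × 22 × 14 × 470 / 1000 = 347.4 kN.
Edge bolt: l_c = 55 − 24/2 = 43 mm → 1.2 × 43 × 14 × 470 / 1000 = 339.5 → r_n = 339.5 kN.
Interior bolts: l_c = 65 − 24 = 41 mm → 1.2 × 41 × 14 × 470 / 1000 = 323.7 → r_n = 323.7 kN.
R_n = 1 × 339.5 + 4 × 323.7 = 1634 kN.
Allowable strength R_n/Ω = 1634 / 2 = 817 kN.

817 kN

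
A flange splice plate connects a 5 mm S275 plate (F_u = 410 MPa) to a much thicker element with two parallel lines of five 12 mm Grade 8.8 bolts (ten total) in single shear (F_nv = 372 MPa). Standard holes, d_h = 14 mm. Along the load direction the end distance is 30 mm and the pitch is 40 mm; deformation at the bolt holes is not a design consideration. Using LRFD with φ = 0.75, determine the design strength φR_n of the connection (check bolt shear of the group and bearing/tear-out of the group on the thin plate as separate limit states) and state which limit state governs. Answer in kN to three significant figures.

Bolt shear: A_b = π·12²/4 = 113.1 mm²; R_n = 372 × 113.1 × 10 × 1 / 1000 = 420.7 kN → 0.75 × 420.7 = 316 kN.
Bearing (1.5 l_c t F_u ≤ 3.0 d t F_u): upper limit = 3.0·12·5·410 / 1000 = 73.8 kN.
  Edge l_c = 30 − 14/2 = 23 → r_n = 70.73 kN; interior l_c = 40 − 14 = 26 → r_n = 73.8 kN.
  R_n,bearing = 2·70.73 + 8·73.8 = 731.9 kN → 0.75 × 731.9 = 549 kN.
Bolt shear governs: 316 kN.

316 kN (bolt shear governs)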